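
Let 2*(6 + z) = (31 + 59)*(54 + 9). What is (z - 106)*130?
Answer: 353990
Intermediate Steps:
z = 2829 (z = -6 + ((31 + 59)*(54 + 9))/2 = -6 + (90*63)/2 = -6 + (½)*5670 = -6 + 2835 = 2829)
(z - 106)*130 = (2829 - 106)*130 = 2723*130 = 353990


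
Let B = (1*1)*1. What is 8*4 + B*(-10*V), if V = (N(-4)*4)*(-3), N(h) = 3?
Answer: 392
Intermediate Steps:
B = 1 (B = 1*1 = 1)
V = -36 (V = (3*4)*(-3) = 12*(-3) = -36)
8*4 + B*(-10*V) = 8*4 + 1*(-10*(-36)) = 32 + 1*360 = 32 + 360 = 392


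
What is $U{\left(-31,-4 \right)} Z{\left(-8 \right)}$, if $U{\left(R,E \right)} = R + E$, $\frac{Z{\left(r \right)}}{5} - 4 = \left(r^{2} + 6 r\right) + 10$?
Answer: $-5250$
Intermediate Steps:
$Z{\left(r \right)} = 70 + 5 r^{2} + 30 r$ ($Z{\left(r \right)} = 20 + 5 \left(\left(r^{2} + 6 r\right) + 10\right) = 20 + 5 \left(10 + r^{2} + 6 r\right) = 20 + \left(50 + 5 r^{2} + 30 r\right) = 70 + 5 r^{2} + 30 r$)
$U{\left(R,E \right)} = E + R$
$U{\left(-31,-4 \right)} Z{\left(-8 \right)} = \left(-4 - 31\right) \left(70 + 5 \left(-8\right)^{2} + 30 \left(-8\right)\right) = - 35 \left(70 + 5 \cdot 64 - 240\right) = - 35 \left(70 + 320 - 240\right) = \left(-35\right) 150 = -5250$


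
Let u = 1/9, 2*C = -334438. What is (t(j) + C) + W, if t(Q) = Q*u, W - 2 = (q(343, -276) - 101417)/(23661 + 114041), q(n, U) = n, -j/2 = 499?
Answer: -103686687134/619659 ≈ -1.6733e+5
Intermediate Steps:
j = -998 (j = -2*499 = -998)
C = -167219 (C = (1/2)*(-334438) = -167219)
u = 1/9 ≈ 0.11111
W = 87165/68851 (W = 2 + (343 - 101417)/(23661 + 114041) = 2 - 101074/137702 = 2 - 101074*1/137702 = 2 - 50537/68851 = 87165/68851 ≈ 1.2660)
t(Q) = Q/9 (t(Q) = Q*(1/9) = Q/9)
(t(j) + C) + W = ((1/9)*(-998) - 167219) + 87165/68851 = (-998/9 - 167219) + 87165/68851 = -1505969/9 + 87165/68851 = -103686687134/619659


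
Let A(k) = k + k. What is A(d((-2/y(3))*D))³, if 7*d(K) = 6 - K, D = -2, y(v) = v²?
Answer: 1000000/250047 ≈ 3.9992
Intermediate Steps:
d(K) = 6/7 - K/7 (d(K) = (6 - K)/7 = 6/7 - K/7)
A(k) = 2*k
A(d((-2/y(3))*D))³ = (2*(6/7 - -2/3²*(-2)/7))³ = (2*(6/7 - -2/9*(-2)/7))³ = (2*(6/7 - (⅑)*(-2)*(-2)/7))³ = (2*(6/7 - (-2)*(-2)/63))³ = (2*(6/7 - ⅐*4/9))³ = (2*(6/7 - 4/63))³ = (2*(50/63))³ = (100/63)³ = 1000000/250047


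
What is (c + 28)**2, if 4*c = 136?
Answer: 3844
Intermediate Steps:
c = 34 (c = (1/4)*136 = 34)
(c + 28)**2 = (34 + 28)**2 = 62**2 = 3844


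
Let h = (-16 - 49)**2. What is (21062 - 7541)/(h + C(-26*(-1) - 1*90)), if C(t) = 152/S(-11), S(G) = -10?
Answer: 67605/21049 ≈ 3.2118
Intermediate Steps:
C(t) = -76/5 (C(t) = 152/(-10) = 152*(-1/10) = -76/5)
h = 4225 (h = (-65)**2 = 4225)
(21062 - 7541)/(h + C(-26*(-1) - 1*90)) = (21062 - 7541)/(4225 - 76/5) = 13521/(21049/5) = 13521*(5/21049) = 67605/21049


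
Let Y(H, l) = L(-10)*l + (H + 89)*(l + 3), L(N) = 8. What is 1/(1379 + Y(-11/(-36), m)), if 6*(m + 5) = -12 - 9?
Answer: 72/59027 ≈ 0.0012198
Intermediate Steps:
m = -17/2 (m = -5 + (-12 - 9)/6 = -5 + (⅙)*(-21) = -5 - 7/2 = -17/2 ≈ -8.5000)
Y(H, l) = 8*l + (3 + l)*(89 + H) (Y(H, l) = 8*l + (H + 89)*(l + 3) = 8*l + (89 + H)*(3 + l) = 8*l + (3 + l)*(89 + H))
1/(1379 + Y(-11/(-36), m)) = 1/(1379 + (267 + 3*(-11/(-36)) + 97*(-17/2) - 11/(-36)*(-17/2))) = 1/(1379 + (267 + 3*(-11*(-1/36)) - 1649/2 - 11*(-1/36)*(-17/2))) = 1/(1379 + (267 + 3*(11/36) - 1649/2 + (11/36)*(-17/2))) = 1/(1379 + (267 + 11/12 - 1649/2 - 187/72)) = 1/(1379 - 40261/72) = 1/(59027/72) = 72/59027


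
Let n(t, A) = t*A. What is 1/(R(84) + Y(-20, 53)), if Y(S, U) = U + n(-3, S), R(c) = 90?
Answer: 1/203 ≈ 0.0049261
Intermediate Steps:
n(t, A) = A*t
Y(S, U) = U - 3*S (Y(S, U) = U + S*(-3) = U - 3*S)
1/(R(84) + Y(-20, 53)) = 1/(90 + (53 - 3*(-20))) = 1/(90 + (53 + 60)) = 1/(90 + 113) = 1/203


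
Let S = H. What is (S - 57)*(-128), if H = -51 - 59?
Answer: 21376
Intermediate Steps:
H = -110
S = -110
(S - 57)*(-128) = (-110 - 57)*(-128) = -167*(-128) = 21376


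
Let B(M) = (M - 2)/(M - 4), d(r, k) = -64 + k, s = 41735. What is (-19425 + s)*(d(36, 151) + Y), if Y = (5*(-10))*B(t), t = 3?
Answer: 3056470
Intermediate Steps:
B(M) = (-2 + M)/(-4 + M)
Y = 50 (Y = (5*(-10))*((-2 + 3)/(-4 + 3)) = -50/(-1) = -(-50) = -50*(-1) = 50)
(-19425 + s)*(d(36, 151) + Y) = (-19425 + 41735)*((-64 + 151) + 50) = 22310*(87 + 50) = 22310*137 = 3056470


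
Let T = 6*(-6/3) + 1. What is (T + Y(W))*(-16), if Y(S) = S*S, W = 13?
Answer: -2528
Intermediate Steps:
T = -11 (T = 6*(-6*⅓) + 1 = 6*(-2) + 1 = -12 + 1 = -11)
Y(S) = S²
(T + Y(W))*(-16) = (-11 + 13²)*(-16) = (-11 + 169)*(-16) = 158*(-16) = -2528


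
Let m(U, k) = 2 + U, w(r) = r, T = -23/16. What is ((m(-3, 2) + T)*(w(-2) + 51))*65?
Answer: -124215/16 ≈ -7763.4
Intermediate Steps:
T = -23/16 (T = -23*1/16 = -23/16 ≈ -1.4375)
((m(-3, 2) + T)*(w(-2) + 51))*65 = (((2 - 3) - 23/16)*(-2 + 51))*65 = ((-1 - 23/16)*49)*65 = -39/16*49*65 = -1911/16*65 = -124215/16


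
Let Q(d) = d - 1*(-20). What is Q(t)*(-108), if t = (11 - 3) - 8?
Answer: -2160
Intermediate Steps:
t = 0 (t = 8 - 8 = 0)
Q(d) = 20 + d (Q(d) = d + 20 = 20 + d)
Q(t)*(-108) = (20 + 0)*(-108) = 20*(-108) = -2160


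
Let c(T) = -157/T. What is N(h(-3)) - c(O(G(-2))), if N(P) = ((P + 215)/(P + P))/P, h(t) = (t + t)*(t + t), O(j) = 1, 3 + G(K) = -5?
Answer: 407195/2592 ≈ 157.10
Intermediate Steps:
G(K) = -8 (G(K) = -3 - 5 = -8)
h(t) = 4*t² (h(t) = (2*t)*(2*t) = 4*t²)
N(P) = (215 + P)/(2*P²) (N(P) = ((215 + P)/((2*P)))/P = ((215 + P)*(1/(2*P)))/P = ((215 + P)/(2*P))/P = (215 + P)/(2*P²))
N(h(-3)) - c(O(G(-2))) = (215 + 4*(-3)²)/(2*(4*(-3)²)²) - (-157)/1 = (215 + 4*9)/(2*(4*9)²) - (-157) = (½)*(215 + 36)/36² - 1*(-157) = (½)*(1/1296)*251 + 157 = 251/2592 + 157 = 407195/2592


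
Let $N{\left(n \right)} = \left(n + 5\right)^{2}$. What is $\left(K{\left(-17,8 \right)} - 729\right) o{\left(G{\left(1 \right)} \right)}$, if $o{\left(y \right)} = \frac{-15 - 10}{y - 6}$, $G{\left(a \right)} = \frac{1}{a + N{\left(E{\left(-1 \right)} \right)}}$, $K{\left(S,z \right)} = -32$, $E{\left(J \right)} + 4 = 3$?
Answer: $- \frac{323425}{101} \approx -3202.2$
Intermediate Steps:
$E{\left(J \right)} = -1$ ($E{\left(J \right)} = -4 + 3 = -1$)
$N{\left(n \right)} = \left(5 + n\right)^{2}$
$G{\left(a \right)} = \frac{1}{16 + a}$ ($G{\left(a \right)} = \frac{1}{a + \left(5 - 1\right)^{2}} = \frac{1}{a + 4^{2}} = \frac{1}{a + 16} = \frac{1}{16 + a}$)
$o{\left(y \right)} = - \frac{25}{-6 + y}$
$\left(K{\left(-17,8 \right)} - 729\right) o{\left(G{\left(1 \right)} \right)} = \left(-32 - 729\right) \left(- \frac{25}{-6 + \frac{1}{16 + 1}}\right) = - 761 \left(- \frac{25}{-6 + \frac{1}{17}}\right) = - 761 \left(- \frac{25}{- \frac{101}{17}}\right) = - 761 \left(\left(-25\right) \left(- \frac{17}{101}\right)\right) = \left(-761\right) \frac{425}{101} = - \frac{323425}{101}$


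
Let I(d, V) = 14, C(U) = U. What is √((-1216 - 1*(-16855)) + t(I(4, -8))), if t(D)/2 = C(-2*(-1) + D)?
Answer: √15671 ≈ 125.18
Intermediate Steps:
t(D) = 4 + 2*D (t(D) = 2*(-2*(-1) + D) = 2*(2 + D) = 4 + 2*D)
√((-1216 - 1*(-16855)) + t(I(4, -8))) = √((-1216 - 1*(-16855)) + (4 + 2*14)) = √((-1216 + 16855) + (4 + 28)) = √(15639 + 32) = √15671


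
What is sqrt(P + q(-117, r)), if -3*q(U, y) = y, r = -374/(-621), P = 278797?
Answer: sqrt(11946164051)/207 ≈ 528.01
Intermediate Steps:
r = 374/621 (r = -374*(-1/621) = 374/621 ≈ 0.60225)
q(U, y) = -y/3
sqrt(P + q(-117, r)) = sqrt(278797 - 1/3*374/621) = sqrt(278797 - 374/1863) = sqrt(519398437/1863) = sqrt(11946164051)/207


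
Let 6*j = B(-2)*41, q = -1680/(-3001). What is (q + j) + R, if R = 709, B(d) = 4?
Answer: 6634249/9003 ≈ 736.89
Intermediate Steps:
q = 1680/3001 (q = -1680*(-1/3001) = 1680/3001 ≈ 0.55981)
j = 82/3 (j = (4*41)/6 = (1/6)*164 = 82/3 ≈ 27.333)
(q + j) + R = (1680/3001 + 82/3) + 709 = 251122/9003 + 709 = 6634249/9003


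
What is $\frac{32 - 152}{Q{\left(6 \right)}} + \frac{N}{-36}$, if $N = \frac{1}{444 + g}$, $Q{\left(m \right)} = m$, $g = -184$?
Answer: $- \frac{187201}{9360} \approx -20.0$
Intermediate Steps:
$N = \frac{1}{260}$ ($N = \frac{1}{444 - 184} = \frac{1}{260} \approx 0.0038462$)
$\frac{32 - 152}{Q{\left(6 \right)}} + \frac{N}{-36} = \frac{32 - 152}{6} + \frac{1}{260 \left(-36\right)} = \left(32 - 152\right) \frac{1}{6} + \frac{1}{260} \left(- \frac{1}{36}\right) = \left(-120\right) \frac{1}{6} - \frac{1}{9360} = -20 - \frac{1}{9360} = - \frac{187201}{9360}$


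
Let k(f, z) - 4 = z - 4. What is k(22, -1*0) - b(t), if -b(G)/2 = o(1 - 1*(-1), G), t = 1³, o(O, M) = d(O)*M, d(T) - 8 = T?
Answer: 20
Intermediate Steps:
k(f, z) = z (k(f, z) = 4 + (z - 4) = 4 + (-4 + z) = z)
d(T) = 8 + T
o(O, M) = M*(8 + O) (o(O, M) = (8 + O)*M = M*(8 + O))
t = 1
b(G) = -20*G (b(G) = -2*G*(8 + (1 - 1*(-1))) = -2*G*(8 + (1 + 1)) = -2*G*(8 + 2) = -2*G*10 = -20*G)
k(22, -1*0) - b(t) = -1*0 - (-20) = 0 - 1*(-20) = 0 + 20 = 20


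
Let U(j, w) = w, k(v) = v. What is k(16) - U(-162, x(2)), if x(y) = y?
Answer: 14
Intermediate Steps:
k(16) - U(-162, x(2)) = 16 - 1*2 = 16 - 2 = 14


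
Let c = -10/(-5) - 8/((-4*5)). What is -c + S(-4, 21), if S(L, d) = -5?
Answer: -37/5 ≈ -7.4000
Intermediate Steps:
c = 12/5 (c = -10*(-1/5) - 8/(-20) = 2 - 8*(-1/20) = 2 + 2/5 = 12/5 ≈ 2.4000)
-c + S(-4, 21) = -1*12/5 - 5 = -12/5 - 5 = -37/5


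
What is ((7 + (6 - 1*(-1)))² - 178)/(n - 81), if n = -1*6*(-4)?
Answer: -6/19 ≈ -0.31579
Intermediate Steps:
n = 24 (n = -6*(-4) = 24)
((7 + (6 - 1*(-1)))² - 178)/(n - 81) = ((7 + (6 - 1*(-1)))² - 178)/(24 - 81) = ((7 + (6 + 1))² - 178)/(-57) = ((7 + 7)² - 178)*(-1/57) = (14² - 178)*(-1/57) = (196 - 178)*(-1/57) = 18*(-1/57) = -6/19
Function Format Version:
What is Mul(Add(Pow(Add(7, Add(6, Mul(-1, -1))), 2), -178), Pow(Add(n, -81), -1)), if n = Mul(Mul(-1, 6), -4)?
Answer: Rational(-6, 19) ≈ -0.31579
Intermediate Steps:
n = 24 (n = Mul(-6, -4) = 24)
Mul(Add(Pow(Add(7, Add(6, Mul(-1, -1))), 2), -178), Pow(Add(n, -81), -1)) = Mul(Add(Pow(Add(7, Add(6, Mul(-1, -1))), 2), -178), Pow(Add(24, -81), -1)) = Mul(Add(Pow(Add(7, Add(6, 1)), 2), -178), Pow(-57, -1)) = Mul(Add(Pow(Add(7, 7), 2), -178), Rational(-1, 57)) = Mul(Add(Pow(14, 2), -178), Rational(-1, 57)) = Mul(Add(196, -178), Rational(-1, 57)) = Mul(18, Rational(-1, 57)) = Rational(-6, 19)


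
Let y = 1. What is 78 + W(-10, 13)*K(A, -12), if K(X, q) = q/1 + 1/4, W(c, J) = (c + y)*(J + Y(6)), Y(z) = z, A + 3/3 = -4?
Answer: 8349/4 ≈ 2087.3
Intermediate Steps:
A = -5 (A = -1 - 4 = -5)
W(c, J) = (1 + c)*(6 + J) (W(c, J) = (c + 1)*(J + 6) = (1 + c)*(6 + J))
K(X, q) = ¼ + q (K(X, q) = q*1 + 1*(¼) = q + ¼ = ¼ + q)
78 + W(-10, 13)*K(A, -12) = 78 + (6 + 13 + 6*(-10) + 13*(-10))*(¼ - 12) = 78 + (6 + 13 - 60 - 130)*(-47/4) = 78 - 171*(-47/4) = 78 + 8037/4 = 8349/4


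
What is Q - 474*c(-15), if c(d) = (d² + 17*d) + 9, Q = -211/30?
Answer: 298409/30 ≈ 9947.0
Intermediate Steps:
Q = -211/30 (Q = -211*1/30 = -211/30 ≈ -7.0333)
c(d) = 9 + d² + 17*d
Q - 474*c(-15) = -211/30 - 474*(9 + (-15)² + 17*(-15)) = -211/30 - 474*(9 + 225 - 255) = -211/30 - 474*(-21) = -211/30 + 9954 = 298409/30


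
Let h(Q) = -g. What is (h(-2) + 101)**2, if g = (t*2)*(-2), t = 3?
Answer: 12769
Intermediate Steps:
g = -12 (g = (3*2)*(-2) = 6*(-2) = -12)
h(Q) = 12 (h(Q) = -1*(-12) = 12)
(h(-2) + 101)**2 = (12 + 101)**2 = 113**2 = 12769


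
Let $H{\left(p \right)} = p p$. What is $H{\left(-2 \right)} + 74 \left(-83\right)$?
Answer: $-6138$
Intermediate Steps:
$H{\left(p \right)} = p^{2}$
$H{\left(-2 \right)} + 74 \left(-83\right) = \left(-2\right)^{2} + 74 \left(-83\right) = 4 - 6142 = -6138$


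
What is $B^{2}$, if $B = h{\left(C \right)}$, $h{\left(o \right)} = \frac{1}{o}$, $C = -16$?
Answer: $\frac{1}{256} \approx 0.0039063$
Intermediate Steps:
$B = - \frac{1}{16}$ ($B = \frac{1}{-16} = - \frac{1}{16} \approx -0.0625$)
$B^{2} = \left(- \frac{1}{16}\right)^{2} = \frac{1}{256}$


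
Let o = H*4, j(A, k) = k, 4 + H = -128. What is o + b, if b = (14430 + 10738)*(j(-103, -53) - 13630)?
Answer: -344374272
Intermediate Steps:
H = -132 (H = -4 - 128 = -132)
o = -528 (o = -132*4 = -528)
b = -344373744 (b = (14430 + 10738)*(-53 - 13630) = 25168*(-13683) = -344373744)
o + b = -528 - 344373744 = -344374272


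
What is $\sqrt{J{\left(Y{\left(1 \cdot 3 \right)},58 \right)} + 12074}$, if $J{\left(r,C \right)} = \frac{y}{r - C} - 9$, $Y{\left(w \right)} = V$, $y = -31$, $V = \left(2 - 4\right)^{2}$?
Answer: $\frac{\sqrt{3909246}}{18} \approx 109.84$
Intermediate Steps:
$V = 4$ ($V = \left(-2\right)^{2} = 4$)
$Y{\left(w \right)} = 4$
$J{\left(r,C \right)} = -9 - \frac{31}{r - C}$ ($J{\left(r,C \right)} = - \frac{31}{r - C} - 9 = -9 - \frac{31}{r - C}$)
$\sqrt{J{\left(Y{\left(1 \cdot 3 \right)},58 \right)} + 12074} = \sqrt{\frac{31 - 522 + 9 \cdot 4}{58 - 4} + 12074} = \sqrt{\frac{31 - 522 + 36}{58 - 4} + 12074} = \sqrt{\frac{1}{54} \left(-455\right) + 12074} = \sqrt{- \frac{455}{54} + 12074} = \sqrt{\frac{651541}{54}} = \frac{\sqrt{3909246}}{18}$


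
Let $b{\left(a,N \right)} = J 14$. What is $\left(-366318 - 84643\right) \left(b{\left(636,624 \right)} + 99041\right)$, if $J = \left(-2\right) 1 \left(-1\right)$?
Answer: $-44676255309$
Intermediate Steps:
$J = 2$ ($J = \left(-2\right) \left(-1\right) = 2$)
$b{\left(a,N \right)} = 28$ ($b{\left(a,N \right)} = 2 \cdot 14 = 28$)
$\left(-366318 - 84643\right) \left(b{\left(636,624 \right)} + 99041\right) = \left(-366318 - 84643\right) \left(28 + 99041\right) = \left(-450961\right) 99069 = -44676255309$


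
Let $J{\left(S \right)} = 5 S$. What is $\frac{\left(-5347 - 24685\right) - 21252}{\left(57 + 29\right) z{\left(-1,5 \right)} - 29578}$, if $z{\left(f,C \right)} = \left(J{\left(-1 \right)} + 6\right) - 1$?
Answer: $\frac{25642}{14789} \approx 1.7339$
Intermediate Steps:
$z{\left(f,C \right)} = 0$ ($z{\left(f,C \right)} = \left(5 \left(-1\right) + 6\right) - 1 = \left(-5 + 6\right) - 1 = 1 - 1 = 0$)
$\frac{\left(-5347 - 24685\right) - 21252}{\left(57 + 29\right) z{\left(-1,5 \right)} - 29578} = \frac{\left(-5347 - 24685\right) - 21252}{\left(57 + 29\right) 0 - 29578} = \frac{\left(-5347 - 24685\right) - 21252}{86 \cdot 0 - 29578} = \frac{-30032 - 21252}{0 - 29578} = - \frac{51284}{-29578} = \left(-51284\right) \left(- \frac{1}{29578}\right) = \frac{25642}{14789}$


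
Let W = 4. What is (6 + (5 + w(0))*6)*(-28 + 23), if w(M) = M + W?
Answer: -300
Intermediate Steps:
w(M) = 4 + M (w(M) = M + 4 = 4 + M)
(6 + (5 + w(0))*6)*(-28 + 23) = (6 + (5 + (4 + 0))*6)*(-28 + 23) = (6 + (5 + 4)*6)*(-5) = (6 + 9*6)*(-5) = (6 + 54)*(-5) = 60*(-5) = -300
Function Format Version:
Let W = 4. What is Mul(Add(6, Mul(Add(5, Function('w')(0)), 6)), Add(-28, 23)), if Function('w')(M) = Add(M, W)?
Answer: -300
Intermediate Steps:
Function('w')(M) = Add(4, M) (Function('w')(M) = Add(M, 4) = Add(4, M))
Mul(Add(6, Mul(Add(5, Function('w')(0)), 6)), Add(-28, 23)) = Mul(Add(6, Mul(Add(5, Add(4, 0)), 6)), Add(-28, 23)) = Mul(Add(6, Mul(Add(5, 4), 6)), -5) = Mul(Add(6, Mul(9, 6)), -5) = Mul(Add(6, 54), -5) = Mul(60, -5) = -300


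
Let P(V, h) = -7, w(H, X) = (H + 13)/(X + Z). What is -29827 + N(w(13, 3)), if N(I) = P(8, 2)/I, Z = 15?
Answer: -387814/13 ≈ -29832.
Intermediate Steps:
w(H, X) = (13 + H)/(15 + X) (w(H, X) = (H + 13)/(X + 15) = (13 + H)/(15 + X))
N(I) = -7/I
-29827 + N(w(13, 3)) = -29827 - 7*(15 + 3)/(13 + 13) = -29827 - 7/(26/18) = -29827 - 7/((1/18)*26) = -29827 - 7/13/9 = -29827 - 7*9/13 = -29827 - 63/13 = -387814/13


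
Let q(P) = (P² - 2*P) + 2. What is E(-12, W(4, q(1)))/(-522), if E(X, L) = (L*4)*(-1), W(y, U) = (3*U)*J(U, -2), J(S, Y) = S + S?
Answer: 4/87 ≈ 0.045977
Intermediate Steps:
q(P) = 2 + P² - 2*P
J(S, Y) = 2*S
W(y, U) = 6*U² (W(y, U) = (3*U)*(2*U) = 6*U²)
E(X, L) = -4*L (E(X, L) = (4*L)*(-1) = -4*L)
E(-12, W(4, q(1)))/(-522) = -24*(2 + 1² - 2*1)²/(-522) = -24*(2 + 1 - 2)²*(-1/522) = -24*1²*(-1/522) = -24*(-1/522) = 4/87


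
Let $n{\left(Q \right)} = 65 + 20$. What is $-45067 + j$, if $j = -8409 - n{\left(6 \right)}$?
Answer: $-53561$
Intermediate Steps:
$n{\left(Q \right)} = 85$
$j = -8494$ ($j = -8409 - 85 = -8494$)
$-45067 + j = -45067 - 8494 = -53561$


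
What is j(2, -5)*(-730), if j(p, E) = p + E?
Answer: 2190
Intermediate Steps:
j(p, E) = E + p
j(2, -5)*(-730) = (-5 + 2)*(-730) = -3*(-730) = 2190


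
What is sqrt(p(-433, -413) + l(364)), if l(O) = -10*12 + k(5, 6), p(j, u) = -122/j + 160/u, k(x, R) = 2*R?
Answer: I*sqrt(3457198409154)/178829 ≈ 10.397*I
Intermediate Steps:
l(O) = -108 (l(O) = -10*12 + 2*6 = -120 + 12 = -108)
sqrt(p(-433, -413) + l(364)) = sqrt((-122/(-433) + 160/(-413)) - 108) = sqrt((-122*(-1/433) + 160*(-1/413)) - 108) = sqrt((122/433 - 160/413) - 108) = sqrt(-18894/178829 - 108) = sqrt(-19332426/178829) = I*sqrt(3457198409154)/178829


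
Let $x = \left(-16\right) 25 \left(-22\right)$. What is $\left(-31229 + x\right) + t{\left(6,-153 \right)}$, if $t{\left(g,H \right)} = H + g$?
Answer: $-22576$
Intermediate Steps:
$x = 8800$ ($x = \left(-400\right) \left(-22\right) = 8800$)
$\left(-31229 + x\right) + t{\left(6,-153 \right)} = \left(-31229 + 8800\right) + \left(-153 + 6\right) = -22429 - 147 = -22576$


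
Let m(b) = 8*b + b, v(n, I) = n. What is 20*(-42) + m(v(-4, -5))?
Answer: -876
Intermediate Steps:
m(b) = 9*b
20*(-42) + m(v(-4, -5)) = 20*(-42) + 9*(-4) = -840 - 36 = -876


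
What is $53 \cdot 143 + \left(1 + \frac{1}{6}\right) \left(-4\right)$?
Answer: $\frac{22723}{3} \approx 7574.3$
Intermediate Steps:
$53 \cdot 143 + \left(1 + \frac{1}{6}\right) \left(-4\right) = 7579 + \left(1 + \frac{1}{6}\right) \left(-4\right) = 7579 + \frac{7}{6} \left(-4\right) = 7579 - \frac{14}{3} = \frac{22723}{3}$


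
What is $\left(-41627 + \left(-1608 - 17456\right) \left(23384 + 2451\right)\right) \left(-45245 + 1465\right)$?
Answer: $21564279733260$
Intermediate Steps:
$\left(-41627 + \left(-1608 - 17456\right) \left(23384 + 2451\right)\right) \left(-45245 + 1465\right) = \left(-41627 - 492518440\right) \left(-43780\right) = \left(-492560067\right) \left(-43780\right) = 21564279733260$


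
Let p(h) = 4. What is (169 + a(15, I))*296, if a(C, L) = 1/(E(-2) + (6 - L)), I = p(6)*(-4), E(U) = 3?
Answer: 1250896/25 ≈ 50036.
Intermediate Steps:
I = -16 (I = 4*(-4) = -16)
a(C, L) = 1/(9 - L) (a(C, L) = 1/(3 + (6 - L)) = 1/(9 - L))
(169 + a(15, I))*296 = (169 + 1/(9 - 1*(-16)))*296 = (169 + 1/(9 + 16))*296 = (169 + 1/25)*296 = (4226/25)*296 = 1250896/25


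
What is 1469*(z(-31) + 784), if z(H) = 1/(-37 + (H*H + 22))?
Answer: 1089505885/946 ≈ 1.1517e+6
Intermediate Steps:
z(H) = 1/(-15 + H²) (z(H) = 1/(-37 + (H² + 22)) = 1/(-37 + (22 + H²)) = 1/(-15 + H²))
1469*(z(-31) + 784) = 1469*(1/(-15 + (-31)²) + 784) = 1469*(1/(-15 + 961) + 784) = 1469*(1/946 + 784) = 1469*(741665/946) = 1089505885/946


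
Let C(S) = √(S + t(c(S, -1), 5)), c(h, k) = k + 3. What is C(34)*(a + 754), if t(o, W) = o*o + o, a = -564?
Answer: 380*√10 ≈ 1201.7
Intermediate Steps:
c(h, k) = 3 + k
t(o, W) = o + o² (t(o, W) = o² + o = o + o²)
C(S) = √(6 + S) (C(S) = √(S + (3 - 1)*(1 + (3 - 1))) = √(S + 2*(1 + 2)) = √(S + 2*3) = √(S + 6) = √(6 + S))
C(34)*(a + 754) = √(6 + 34)*(-564 + 754) = √40*190 = (2*√10)*190 = 380*√10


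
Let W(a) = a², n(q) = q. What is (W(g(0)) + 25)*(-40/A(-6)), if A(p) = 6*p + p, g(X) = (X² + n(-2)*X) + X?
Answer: 500/21 ≈ 23.810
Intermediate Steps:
g(X) = X² - X (g(X) = (X² - 2*X) + X = X² - X)
A(p) = 7*p
(W(g(0)) + 25)*(-40/A(-6)) = ((0*(-1 + 0))² + 25)*(-40/(7*(-6))) = ((0*(-1))² + 25)*(-40/(-42)) = (0² + 25)*(-40*(-1/42)) = (0 + 25)*(20/21) = 25*(20/21) = 500/21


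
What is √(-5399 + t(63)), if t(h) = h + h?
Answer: I*√5273 ≈ 72.615*I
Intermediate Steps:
t(h) = 2*h
√(-5399 + t(63)) = √(-5399 + 2*63) = √(-5399 + 126) = √(-5273) = I*√5273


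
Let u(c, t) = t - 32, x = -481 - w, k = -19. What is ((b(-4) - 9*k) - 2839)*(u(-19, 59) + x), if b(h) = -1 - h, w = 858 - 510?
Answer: 2137330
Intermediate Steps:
w = 348
x = -829 (x = -481 - 1*348 = -481 - 348 = -829)
u(c, t) = -32 + t
((b(-4) - 9*k) - 2839)*(u(-19, 59) + x) = (((-1 - 1*(-4)) - 9*(-19)) - 2839)*((-32 + 59) - 829) = (((-1 + 4) + 171) - 2839)*(27 - 829) = ((3 + 171) - 2839)*(-802) = (174 - 2839)*(-802) = -2665*(-802) = 2137330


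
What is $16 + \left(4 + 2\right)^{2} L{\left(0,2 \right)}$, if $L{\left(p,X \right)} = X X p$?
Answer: $16$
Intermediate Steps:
$L{\left(p,X \right)} = p X^{2}$ ($L{\left(p,X \right)} = X^{2} p = p X^{2}$)
$16 + \left(4 + 2\right)^{2} L{\left(0,2 \right)} = 16 + \left(4 + 2\right)^{2} \cdot 0 \cdot 2^{2} = 16 + 6^{2} \cdot 0 \cdot 4 = 16 + 36 \cdot 0 = 16 + 0 = 16$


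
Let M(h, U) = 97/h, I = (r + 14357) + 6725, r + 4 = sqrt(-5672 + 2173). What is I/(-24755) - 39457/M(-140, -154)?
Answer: 136744080334/2401235 - I*sqrt(3499)/24755 ≈ 56947.0 - 0.0023895*I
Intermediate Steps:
r = -4 + I*sqrt(3499) (r = -4 + sqrt(-5672 + 2173) = -4 + sqrt(-3499) = -4 + I*sqrt(3499) ≈ -4.0 + 59.152*I)
I = 21078 + I*sqrt(3499) (I = ((-4 + I*sqrt(3499)) + 14357) + 6725 = (14353 + I*sqrt(3499)) + 6725 = 21078 + I*sqrt(3499) ≈ 21078.0 + 59.152*I)
I/(-24755) - 39457/M(-140, -154) = (21078 + I*sqrt(3499))/(-24755) - 39457/(97/(-140)) = (21078 + I*sqrt(3499))*(-1/24755) - 39457/(97*(-1/140)) = (-21078/24755 - I*sqrt(3499)/24755) - 39457/(-97/140) = (-21078/24755 - I*sqrt(3499)/24755) - 39457*(-140/97) = (-21078/24755 - I*sqrt(3499)/24755) + 5523980/97 = 136744080334/2401235 - I*sqrt(3499)/24755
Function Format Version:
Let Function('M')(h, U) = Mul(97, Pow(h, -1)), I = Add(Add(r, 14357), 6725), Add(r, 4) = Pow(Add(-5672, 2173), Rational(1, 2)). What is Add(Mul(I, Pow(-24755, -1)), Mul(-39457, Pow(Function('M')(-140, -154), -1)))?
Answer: Add(Rational(136744080334, 2401235), Mul(Rational(-1, 24755), I, Pow(3499, Rational(1, 2)))) ≈ Add(56947., Mul(-0.0023895, I))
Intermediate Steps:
r = Add(-4, Mul(I, Pow(3499, Rational(1, 2)))) (r = Add(-4, Pow(Add(-5672, 2173), Rational(1, 2))) = Add(-4, Pow(-3499, Rational(1, 2))) = Add(-4, Mul(I, Pow(3499, Rational(1, 2)))) ≈ Add(-4.0000, Mul(59.152, I)))
I = Add(21078, Mul(I, Pow(3499, Rational(1, 2)))) (I = Add(Add(Add(-4, Mul(I, Pow(3499, Rational(1, 2)))), 14357), 6725) = Add(Add(14353, Mul(I, Pow(3499, Rational(1, 2)))), 6725) = Add(21078, Mul(I, Pow(3499, Rational(1, 2)))) ≈ Add(21078., Mul(59.152, I)))
Add(Mul(I, Pow(-24755, -1)), Mul(-39457, Pow(Function('M')(-140, -154), -1))) = Add(Mul(Add(21078, Mul(I, Pow(3499, Rational(1, 2)))), Pow(-24755, -1)), Mul(-39457, Pow(Mul(97, Pow(-140, -1)), -1))) = Add(Mul(Add(21078, Mul(I, Pow(3499, Rational(1, 2)))), Rational(-1, 24755)), Mul(-39457, Pow(Mul(97, Rational(-1, 140)), -1))) = Add(Add(Rational(-21078, 24755), Mul(Rational(-1, 24755), I, Pow(3499, Rational(1, 2)))), Mul(-39457, Pow(Rational(-97, 140), -1))) = Add(Add(Rational(-21078, 24755), Mul(Rational(-1, 24755), I, Pow(3499, Rational(1, 2)))), Mul(-39457, Rational(-140, 97))) = Add(Add(Rational(-21078, 24755), Mul(Rational(-1, 24755), I, Pow(3499, Rational(1, 2)))), Rational(5523980, 97)) = Add(Rational(136744080334, 2401235), Mul(Rational(-1, 24755), I, Pow(3499, Rational(1, 2))))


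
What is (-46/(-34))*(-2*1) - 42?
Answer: -760/17 ≈ -44.706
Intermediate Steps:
(-46/(-34))*(-2*1) - 42 = -46*(-1/34)*(-2) - 42 = (23/17)*(-2) - 42 = -46/17 - 42 = -760/17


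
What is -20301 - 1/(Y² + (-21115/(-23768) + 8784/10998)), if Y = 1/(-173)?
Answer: -14886680634859861/733276488769 ≈ -20302.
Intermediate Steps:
Y = -1/173 ≈ -0.0057803
-20301 - 1/(Y² + (-21115/(-23768) + 8784/10998)) = -20301 - 1/((-1/173)² + (-21115/(-23768) + 8784/10998)) = -20301 - 1/(1/29929 + (-21115*(-1/23768) + 8784*(1/10998))) = -20301 - 1/(1/29929 + (21115/23768 + 488/611)) = -20301 - 1/(1/29929 + 24500049/14522248) = -20301 - 1/733276488769/434636360392 = -20301 - 1*434636360392/733276488769 = -20301 - 434636360392/733276488769 = -14886680634859861/733276488769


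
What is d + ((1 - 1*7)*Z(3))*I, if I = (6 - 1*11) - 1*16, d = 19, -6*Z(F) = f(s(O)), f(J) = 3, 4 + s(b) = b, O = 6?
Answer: -44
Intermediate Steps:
s(b) = -4 + b
Z(F) = -½ (Z(F) = -⅙*3 = -½)
I = -21 (I = (6 - 11) - 16 = -5 - 16 = -21)
d + ((1 - 1*7)*Z(3))*I = 19 + ((1 - 1*7)*(-½))*(-21) = 19 + ((1 - 7)*(-½))*(-21) = 19 - 6*(-½)*(-21) = 19 + 3*(-21) = 19 - 63 = -44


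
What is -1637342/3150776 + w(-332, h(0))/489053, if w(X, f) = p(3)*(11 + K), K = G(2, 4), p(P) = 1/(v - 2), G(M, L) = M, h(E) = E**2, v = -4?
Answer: -1201130765711/2311344682692 ≈ -0.51967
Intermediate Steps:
p(P) = -1/6 (p(P) = 1/(-4 - 2) = 1/(-6) = -1/6)
K = 2
w(X, f) = -13/6 (w(X, f) = -(11 + 2)/6 = -1/6*13 = -13/6)
-1637342/3150776 + w(-332, h(0))/489053 = -1637342/3150776 - 13/6/489053 = -1637342*1/3150776 - 13/6*1/489053 = -818671/1575388 - 13/2934318 = -1201130765711/2311344682692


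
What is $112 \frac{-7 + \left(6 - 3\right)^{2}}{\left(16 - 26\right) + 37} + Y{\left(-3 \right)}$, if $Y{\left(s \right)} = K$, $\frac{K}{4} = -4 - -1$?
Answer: $- \frac{100}{27} \approx -3.7037$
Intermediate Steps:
$K = -12$ ($K = 4 \left(-4 - -1\right) = 4 \left(-4 + 1\right) = 4 \left(-3\right) = -12$)
$Y{\left(s \right)} = -12$
$112 \frac{-7 + \left(6 - 3\right)^{2}}{\left(16 - 26\right) + 37} + Y{\left(-3 \right)} = 112 \frac{-7 + \left(6 - 3\right)^{2}}{\left(16 - 26\right) + 37} - 12 = 112 \frac{-7 + 3^{2}}{\left(16 - 26\right) + 37} - 12 = 112 \frac{-7 + 9}{-10 + 37} - 12 = 112 \cdot \frac{2}{27} - 12 = \frac{224}{27} - 12 = - \frac{100}{27}$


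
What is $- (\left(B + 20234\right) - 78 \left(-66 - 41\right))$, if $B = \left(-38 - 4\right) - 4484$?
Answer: $-24054$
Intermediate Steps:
$B = -4526$ ($B = -42 - 4484 = -4526$)
$- (\left(B + 20234\right) - 78 \left(-66 - 41\right)) = - (\left(-4526 + 20234\right) - 78 \left(-66 - 41\right)) = - (15708 - -8346) = - (15708 + 8346) = \left(-1\right) 24054 = -24054$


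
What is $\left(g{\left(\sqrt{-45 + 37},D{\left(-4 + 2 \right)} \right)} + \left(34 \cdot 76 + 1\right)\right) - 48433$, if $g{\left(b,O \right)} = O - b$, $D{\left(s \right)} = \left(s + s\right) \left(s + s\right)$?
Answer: $-45832 - 2 i \sqrt{2} \approx -45832.0 - 2.8284 i$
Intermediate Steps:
$D{\left(s \right)} = 4 s^{2}$ ($D{\left(s \right)} = 2 s 2 s = 4 s^{2}$)
$\left(g{\left(\sqrt{-45 + 37},D{\left(-4 + 2 \right)} \right)} + \left(34 \cdot 76 + 1\right)\right) - 48433 = \left(\left(4 \left(-4 + 2\right)^{2} - \sqrt{-45 + 37}\right) + \left(34 \cdot 76 + 1\right)\right) - 48433 = \left(\left(4 \left(-2\right)^{2} - \sqrt{-8}\right) + \left(2584 + 1\right)\right) - 48433 = \left(\left(4 \cdot 4 - 2 i \sqrt{2}\right) + 2585\right) - 48433 = \left(\left(16 - 2 i \sqrt{2}\right) + 2585\right) - 48433 = \left(2601 - 2 i \sqrt{2}\right) - 48433 = -45832 - 2 i \sqrt{2}$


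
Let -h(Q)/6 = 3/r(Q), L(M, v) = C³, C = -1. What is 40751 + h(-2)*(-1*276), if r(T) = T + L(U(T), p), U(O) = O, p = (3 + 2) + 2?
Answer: 39095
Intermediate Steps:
p = 7 (p = 5 + 2 = 7)
L(M, v) = -1 (L(M, v) = (-1)³ = -1)
r(T) = -1 + T (r(T) = T - 1 = -1 + T)
h(Q) = -18/(-1 + Q)
40751 + h(-2)*(-1*276) = 40751 + (-18/(-1 - 2))*(-1*276) = 40751 - 18/(-3)*(-276) = 40751 - 18*(-⅓)*(-276) = 40751 + 6*(-276) = 40751 - 1656 = 39095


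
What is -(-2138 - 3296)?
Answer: 5434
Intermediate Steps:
-(-2138 - 3296) = -1*(-5434) = 5434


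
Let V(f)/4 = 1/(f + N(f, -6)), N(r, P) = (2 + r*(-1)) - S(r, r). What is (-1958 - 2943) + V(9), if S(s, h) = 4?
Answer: -4903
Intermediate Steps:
N(r, P) = -2 - r (N(r, P) = (2 + r*(-1)) - 1*4 = (2 - r) - 4 = -2 - r)
V(f) = -2 (V(f) = 4/(f + (-2 - f)) = 4/(-2) = 4*(-½) = -2)
(-1958 - 2943) + V(9) = (-1958 - 2943) - 2 = -4901 - 2 = -4903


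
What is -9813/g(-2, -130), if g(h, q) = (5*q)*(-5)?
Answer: -9813/3250 ≈ -3.0194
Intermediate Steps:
g(h, q) = -25*q
-9813/g(-2, -130) = -9813/((-25*(-130))) = -9813/3250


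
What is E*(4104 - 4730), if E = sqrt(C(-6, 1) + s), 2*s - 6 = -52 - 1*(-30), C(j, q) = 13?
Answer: -626*sqrt(5) ≈ -1399.8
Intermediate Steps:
s = -8 (s = 3 + (-52 - 1*(-30))/2 = 3 + (-52 + 30)/2 = 3 + (1/2)*(-22) = 3 - 11 = -8)
E = sqrt(5) (E = sqrt(13 - 8) = sqrt(5) ≈ 2.2361)
E*(4104 - 4730) = sqrt(5)*(4104 - 4730) = sqrt(5)*(-626) = -626*sqrt(5)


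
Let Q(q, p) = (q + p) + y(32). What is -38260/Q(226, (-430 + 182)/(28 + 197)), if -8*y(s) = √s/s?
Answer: -892123785216000/5244031752767 - 61981200000*√2/5244031752767 ≈ -170.14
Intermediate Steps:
y(s) = -1/(8*√s) (y(s) = -√s/(8*s) = -1/(8*√s))
Q(q, p) = p + q - √2/64 (Q(q, p) = (q + p) - √2/64 = (p + q) - √2/64 = p + q - √2/64)
-38260/Q(226, (-430 + 182)/(28 + 197)) = -38260/((-430 + 182)/(28 + 197) + 226 - √2/64) = -38260/(-248/225 + 226 - √2/64) = -38260/(50602/225 - √2/64)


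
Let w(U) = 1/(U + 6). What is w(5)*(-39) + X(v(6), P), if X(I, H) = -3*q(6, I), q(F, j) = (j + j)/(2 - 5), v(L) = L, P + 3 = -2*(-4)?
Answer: 93/11 ≈ 8.4545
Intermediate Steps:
P = 5 (P = -3 - 2*(-4) = -3 + 8 = 5)
q(F, j) = -2*j/3 (q(F, j) = (2*j)/(-3) = (2*j)*(-⅓) = -2*j/3)
X(I, H) = 2*I (X(I, H) = -(-2)*I = 2*I)
w(U) = 1/(6 + U)
w(5)*(-39) + X(v(6), P) = -39/(6 + 5) + 2*6 = -39/11 + 12 = 93/11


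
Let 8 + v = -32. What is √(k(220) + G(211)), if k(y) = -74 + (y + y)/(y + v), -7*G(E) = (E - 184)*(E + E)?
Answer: I*√749378/21 ≈ 41.222*I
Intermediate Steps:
G(E) = -2*E*(-184 + E)/7 (G(E) = -(E - 184)*(E + E)/7 = -(-184 + E)*2*E/7 = -2*E*(-184 + E)/7)
v = -40 (v = -8 - 32 = -40)
k(y) = -74 + 2*y/(-40 + y) (k(y) = -74 + (y + y)/(y - 40) = -74 + (2*y)/(-40 + y) = -74 + 2*y/(-40 + y))
√(k(220) + G(211)) = √(8*(370 - 9*220)/(-40 + 220) + (2/7)*211*(184 - 1*211)) = √(8*(370 - 1980)/180 + (2/7)*211*(184 - 211)) = √(8*(1/180)*(-1610) + (2/7)*211*(-27)) = √(-644/9 - 11394/7) = √(-107054/63) = I*√749378/21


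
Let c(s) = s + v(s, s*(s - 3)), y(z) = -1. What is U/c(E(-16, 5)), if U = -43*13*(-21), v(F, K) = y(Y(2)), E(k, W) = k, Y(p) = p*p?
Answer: -11739/17 ≈ -690.53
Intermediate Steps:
Y(p) = p²
v(F, K) = -1
c(s) = -1 + s (c(s) = s - 1 = -1 + s)
U = 11739 (U = -559*(-21) = 11739)
U/c(E(-16, 5)) = 11739/(-1 - 16) = 11739/(-17) = 11739*(-1/17) = -11739/17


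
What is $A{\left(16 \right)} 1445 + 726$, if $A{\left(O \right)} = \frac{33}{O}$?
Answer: $\frac{59301}{16} \approx 3706.3$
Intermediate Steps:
$A{\left(16 \right)} 1445 + 726 = \frac{33}{16} \cdot 1445 + 726 = \frac{47685}{16} + 726 = \frac{59301}{16}$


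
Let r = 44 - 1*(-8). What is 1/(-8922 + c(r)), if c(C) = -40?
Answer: -1/8962 ≈ -0.00011158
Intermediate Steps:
r = 52 (r = 44 + 8 = 52)
1/(-8922 + c(r)) = 1/(-8922 - 40) = 1/(-8962) = -1/8962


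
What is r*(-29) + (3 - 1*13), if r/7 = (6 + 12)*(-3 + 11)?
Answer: -29242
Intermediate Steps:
r = 1008 (r = 7*((6 + 12)*(-3 + 11)) = 7*(18*8) = 7*144 = 1008)
r*(-29) + (3 - 1*13) = 1008*(-29) + (3 - 1*13) = -29232 + (3 - 13) = -29232 - 10 = -29242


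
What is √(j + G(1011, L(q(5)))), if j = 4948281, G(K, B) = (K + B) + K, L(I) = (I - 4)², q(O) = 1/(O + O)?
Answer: √495031821/10 ≈ 2224.9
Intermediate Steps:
q(O) = 1/(2*O)
L(I) = (-4 + I)²
G(K, B) = B + 2*K (G(K, B) = (B + K) + K = B + 2*K)
√(j + G(1011, L(q(5)))) = √(4948281 + ((-4 + (½)/5)² + 2*1011)) = √(4948281 + ((-4 + (½)*(⅕))² + 2022)) = √(4948281 + ((-4 + ⅒)² + 2022)) = √(4948281 + ((-39/10)² + 2022)) = √(4948281 + (1521/100 + 2022)) = √(4948281 + 203721/100) = √(495031821/100) = √495031821/10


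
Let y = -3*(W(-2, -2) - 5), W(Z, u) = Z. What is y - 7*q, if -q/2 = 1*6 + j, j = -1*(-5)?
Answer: 175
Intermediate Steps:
j = 5
y = 21 (y = -3*(-2 - 5) = -3*(-7) = 21)
q = -22 (q = -2*(1*6 + 5) = -2*(6 + 5) = -2*11 = -22)
y - 7*q = 21 - 7*(-22) = 21 + 154 = 175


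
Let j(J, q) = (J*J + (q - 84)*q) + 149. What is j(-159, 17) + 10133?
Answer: 34424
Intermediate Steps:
j(J, q) = 149 + J**2 + q*(-84 + q) (j(J, q) = (J**2 + (-84 + q)*q) + 149 = (J**2 + q*(-84 + q)) + 149 = 149 + J**2 + q*(-84 + q))
j(-159, 17) + 10133 = (149 + (-159)**2 + 17**2 - 84*17) + 10133 = (149 + 25281 + 289 - 1428) + 10133 = 24291 + 10133 = 34424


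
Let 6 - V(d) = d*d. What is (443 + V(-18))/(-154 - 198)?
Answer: -125/352 ≈ -0.35511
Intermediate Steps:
V(d) = 6 - d² (V(d) = 6 - d*d = 6 - d²)
(443 + V(-18))/(-154 - 198) = (443 + (6 - 1*(-18)²))/(-154 - 198) = (443 + (6 - 1*324))/(-352) = (443 + (6 - 324))*(-1/352) = (443 - 318)*(-1/352) = 125*(-1/352) = -125/352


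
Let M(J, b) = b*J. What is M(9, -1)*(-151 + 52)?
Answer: 891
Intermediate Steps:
M(J, b) = J*b
M(9, -1)*(-151 + 52) = (9*(-1))*(-151 + 52) = -9*(-99) = 891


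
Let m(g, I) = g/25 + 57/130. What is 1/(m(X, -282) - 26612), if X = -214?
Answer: -650/17303079 ≈ -3.7566e-5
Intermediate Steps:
m(g, I) = 57/130 + g/25 (m(g, I) = g*(1/25) + 57*(1/130) = g/25 + 57/130 = 57/130 + g/25)
1/(m(X, -282) - 26612) = 1/((57/130 + (1/25)*(-214)) - 26612) = 1/((57/130 - 214/25) - 26612) = 1/(-5279/650 - 26612) = 1/(-17303079/650) = -650/17303079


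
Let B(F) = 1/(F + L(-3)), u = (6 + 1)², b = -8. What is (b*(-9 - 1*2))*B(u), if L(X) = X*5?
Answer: 44/17 ≈ 2.5882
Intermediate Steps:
L(X) = 5*X
u = 49 (u = 7² = 49)
B(F) = 1/(-15 + F) (B(F) = 1/(F + 5*(-3)) = 1/(F - 15) = 1/(-15 + F))
(b*(-9 - 1*2))*B(u) = (-8*(-9 - 1*2))/(-15 + 49) = -8*(-9 - 2)/34 = -8*(-11)*(1/34) = 88*(1/34) = 44/17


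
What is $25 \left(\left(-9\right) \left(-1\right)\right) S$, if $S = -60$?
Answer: $-13500$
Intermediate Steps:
$25 \left(\left(-9\right) \left(-1\right)\right) S = 25 \left(\left(-9\right) \left(-1\right)\right) \left(-60\right) = 25 \cdot 9 \left(-60\right) = 225 \left(-60\right) = -13500$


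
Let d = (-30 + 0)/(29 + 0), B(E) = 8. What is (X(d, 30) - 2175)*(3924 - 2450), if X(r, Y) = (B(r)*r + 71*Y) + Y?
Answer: -994950/29 ≈ -34309.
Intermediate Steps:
d = -30/29 ≈ -1.0345
X(r, Y) = 8*r + 72*Y (X(r, Y) = (8*r + 71*Y) + Y = 8*r + 72*Y)
(X(d, 30) - 2175)*(3924 - 2450) = ((8*(-30/29) + 72*30) - 2175)*(3924 - 2450) = ((-240/29 + 2160) - 2175)*1474 = (62400/29 - 2175)*1474 = -675/29*1474 = -994950/29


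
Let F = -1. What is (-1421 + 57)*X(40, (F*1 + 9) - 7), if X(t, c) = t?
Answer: -54560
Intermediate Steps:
(-1421 + 57)*X(40, (F*1 + 9) - 7) = (-1421 + 57)*40 = -1364*40 = -54560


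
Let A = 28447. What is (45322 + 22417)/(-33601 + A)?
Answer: -67739/5154 ≈ -13.143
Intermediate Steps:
(45322 + 22417)/(-33601 + A) = (45322 + 22417)/(-33601 + 28447) = 67739/(-5154) = 67739*(-1/5154) = -67739/5154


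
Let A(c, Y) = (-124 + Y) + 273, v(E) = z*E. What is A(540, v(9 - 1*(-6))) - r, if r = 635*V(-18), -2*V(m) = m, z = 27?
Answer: -5161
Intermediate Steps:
V(m) = -m/2
v(E) = 27*E
A(c, Y) = 149 + Y
r = 5715 (r = 635*(-1/2*(-18)) = 635*9 = 5715)
A(540, v(9 - 1*(-6))) - r = (149 + 27*(9 - 1*(-6))) - 1*5715 = (149 + 27*(9 + 6)) - 5715 = (149 + 27*15) - 5715 = (149 + 405) - 5715 = 554 - 5715 = -5161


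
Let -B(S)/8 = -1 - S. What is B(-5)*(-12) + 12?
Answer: 396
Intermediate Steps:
B(S) = 8 + 8*S (B(S) = -8*(-1 - S) = 8 + 8*S)
B(-5)*(-12) + 12 = (8 + 8*(-5))*(-12) + 12 = (8 - 40)*(-12) + 12 = -32*(-12) + 12 = 384 + 12 = 396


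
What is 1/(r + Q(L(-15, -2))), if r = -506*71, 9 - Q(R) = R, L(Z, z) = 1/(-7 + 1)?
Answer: -6/215501 ≈ -2.7842e-5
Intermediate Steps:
L(Z, z) = -⅙ (L(Z, z) = 1/(-6) = -⅙)
Q(R) = 9 - R
r = -35926
1/(r + Q(L(-15, -2))) = 1/(-35926 + (9 - 1*(-⅙))) = 1/(-35926 + (9 + ⅙)) = 1/(-35926 + 55/6) = 1/(-215501/6) = -6/215501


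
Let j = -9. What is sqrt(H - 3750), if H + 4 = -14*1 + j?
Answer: I*sqrt(3777) ≈ 61.457*I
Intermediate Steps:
H = -27 (H = -4 + (-14*1 - 9) = -4 + (-14 - 9) = -4 - 23 = -27)
sqrt(H - 3750) = sqrt(-27 - 3750) = sqrt(-3777) = I*sqrt(3777)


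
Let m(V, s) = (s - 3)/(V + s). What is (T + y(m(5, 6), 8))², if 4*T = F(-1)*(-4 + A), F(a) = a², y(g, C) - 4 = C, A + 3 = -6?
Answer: 1225/16 ≈ 76.563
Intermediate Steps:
m(V, s) = (-3 + s)/(V + s)
A = -9 (A = -3 - 6 = -9)
y(g, C) = 4 + C
T = -13/4 (T = ((-1)²*(-4 - 9))/4 = (1*(-13))/4 = (¼)*(-13) = -13/4 ≈ -3.2500)
(T + y(m(5, 6), 8))² = (-13/4 + (4 + 8))² = (-13/4 + 12)² = (35/4)² = 1225/16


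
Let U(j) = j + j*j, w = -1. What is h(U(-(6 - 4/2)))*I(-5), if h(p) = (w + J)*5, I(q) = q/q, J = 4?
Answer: 15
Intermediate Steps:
U(j) = j + j**2
I(q) = 1
h(p) = 15 (h(p) = (-1 + 4)*5 = 3*5 = 15)
h(U(-(6 - 4/2)))*I(-5) = 15*1 = 15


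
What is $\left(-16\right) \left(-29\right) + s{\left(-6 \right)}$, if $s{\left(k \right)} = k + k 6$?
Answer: $422$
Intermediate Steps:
$s{\left(k \right)} = 7 k$ ($s{\left(k \right)} = k + 6 k = 7 k$)
$\left(-16\right) \left(-29\right) + s{\left(-6 \right)} = \left(-16\right) \left(-29\right) + 7 \left(-6\right) = 464 - 42 = 422$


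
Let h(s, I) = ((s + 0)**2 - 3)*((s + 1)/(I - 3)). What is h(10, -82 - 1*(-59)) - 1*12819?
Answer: -334361/26 ≈ -12860.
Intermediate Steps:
h(s, I) = (1 + s)*(-3 + s**2)/(-3 + I) (h(s, I) = (s**2 - 3)*((1 + s)/(-3 + I)) = (-3 + s**2)*((1 + s)/(-3 + I)) = (1 + s)*(-3 + s**2)/(-3 + I))
h(10, -82 - 1*(-59)) - 1*12819 = (-3 + 10**2 + 10**3 - 3*10)/(-3 + (-82 - 1*(-59))) - 1*12819 = (-3 + 100 + 1000 - 30)/(-3 + (-82 + 59)) - 12819 = 1067/(-3 - 23) - 12819 = 1067/(-26) - 12819 = -1/26*1067 - 12819 = -1067/26 - 12819 = -334361/26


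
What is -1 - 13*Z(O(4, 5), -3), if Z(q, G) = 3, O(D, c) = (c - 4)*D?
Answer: -40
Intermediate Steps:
O(D, c) = D*(-4 + c) (O(D, c) = (-4 + c)*D = D*(-4 + c))
-1 - 13*Z(O(4, 5), -3) = -1 - 13*3 = -1 - 39 = -40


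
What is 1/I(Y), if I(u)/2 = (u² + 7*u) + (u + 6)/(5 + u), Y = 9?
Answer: 7/2031 ≈ 0.0034466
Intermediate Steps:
I(u) = 2*u² + 14*u + 2*(6 + u)/(5 + u) (I(u) = 2*((u² + 7*u) + (u + 6)/(5 + u)) = 2*((u² + 7*u) + (6 + u)/(5 + u)) = 2*(u² + 7*u + (6 + u)/(5 + u)) = 2*u² + 14*u + 2*(6 + u)/(5 + u))
1/I(Y) = 1/(2*(6 + 9³ + 12*9² + 36*9)/(5 + 9)) = 1/(2*(6 + 729 + 12*81 + 324)/14) = 1/(2*(1/14)*(6 + 729 + 972 + 324)) = 1/(2*(1/14)*2031) = 1/(2031/7) = 7/2031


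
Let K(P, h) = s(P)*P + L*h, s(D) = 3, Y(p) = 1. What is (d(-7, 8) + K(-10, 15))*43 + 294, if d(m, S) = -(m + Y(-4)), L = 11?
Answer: 6357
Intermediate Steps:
d(m, S) = -1 - m (d(m, S) = -(m + 1) = -(1 + m) = -1 - m)
K(P, h) = 3*P + 11*h
(d(-7, 8) + K(-10, 15))*43 + 294 = ((-1 - 1*(-7)) + (3*(-10) + 11*15))*43 + 294 = ((-1 + 7) + (-30 + 165))*43 + 294 = (6 + 135)*43 + 294 = 141*43 + 294 = 6063 + 294 = 6357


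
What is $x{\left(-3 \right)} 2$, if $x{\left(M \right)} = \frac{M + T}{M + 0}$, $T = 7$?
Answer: $- \frac{8}{3} \approx -2.6667$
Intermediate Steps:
$x{\left(M \right)} = \frac{7 + M}{M}$ ($x{\left(M \right)} = \frac{M + 7}{M + 0} = \frac{7 + M}{M}$)
$x{\left(-3 \right)} 2 = \frac{7 - 3}{-3} \cdot 2 = \left(- \frac{1}{3}\right) 4 \cdot 2 = \left(- \frac{4}{3}\right) 2 = - \frac{8}{3}$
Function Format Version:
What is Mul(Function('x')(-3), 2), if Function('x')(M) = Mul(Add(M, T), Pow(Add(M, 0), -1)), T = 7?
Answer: Rational(-8, 3) ≈ -2.6667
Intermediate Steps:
Function('x')(M) = Mul(Pow(M, -1), Add(7, M)) (Function('x')(M) = Mul(Add(M, 7), Pow(Add(M, 0), -1)) = Mul(Add(7, M), Pow(M, -1)) = Mul(Pow(M, -1), Add(7, M)))
Mul(Function('x')(-3), 2) = Mul(Mul(Pow(-3, -1), Add(7, -3)), 2) = Mul(Mul(Rational(-1, 3), 4), 2) = Mul(Rational(-4, 3), 2) = Rational(-8, 3)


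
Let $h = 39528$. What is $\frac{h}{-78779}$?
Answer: $- \frac{39528}{78779} \approx -0.50176$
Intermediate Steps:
$\frac{h}{-78779} = \frac{39528}{-78779} = 39528 \left(- \frac{1}{78779}\right) = - \frac{39528}{78779}$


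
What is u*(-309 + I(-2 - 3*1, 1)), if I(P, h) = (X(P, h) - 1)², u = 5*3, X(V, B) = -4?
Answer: -4260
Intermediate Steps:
u = 15
I(P, h) = 25 (I(P, h) = (-4 - 1)² = (-5)² = 25)
u*(-309 + I(-2 - 3*1, 1)) = 15*(-309 + 25) = 15*(-284) = -4260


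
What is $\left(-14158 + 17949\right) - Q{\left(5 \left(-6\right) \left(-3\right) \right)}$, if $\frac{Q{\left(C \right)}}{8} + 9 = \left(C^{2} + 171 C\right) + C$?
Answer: $-184777$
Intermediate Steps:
$Q{\left(C \right)} = -72 + 8 C^{2} + 1376 C$ ($Q{\left(C \right)} = -72 + 8 \left(\left(C^{2} + 171 C\right) + C\right) = -72 + 8 \left(C^{2} + 172 C\right) = -72 + \left(8 C^{2} + 1376 C\right) = -72 + 8 C^{2} + 1376 C$)
$\left(-14158 + 17949\right) - Q{\left(5 \left(-6\right) \left(-3\right) \right)} = \left(-14158 + 17949\right) - \left(-72 + 8 \left(5 \left(-6\right) \left(-3\right)\right)^{2} + 1376 \cdot 5 \left(-6\right) \left(-3\right)\right) = 3791 - \left(-72 + 8 \left(\left(-30\right) \left(-3\right)\right)^{2} + 1376 \left(\left(-30\right) \left(-3\right)\right)\right) = 3791 - \left(-72 + 8 \cdot 90^{2} + 1376 \cdot 90\right) = 3791 - \left(-72 + 8 \cdot 8100 + 123840\right) = 3791 - \left(-72 + 64800 + 123840\right) = 3791 - 188568 = -184777$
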